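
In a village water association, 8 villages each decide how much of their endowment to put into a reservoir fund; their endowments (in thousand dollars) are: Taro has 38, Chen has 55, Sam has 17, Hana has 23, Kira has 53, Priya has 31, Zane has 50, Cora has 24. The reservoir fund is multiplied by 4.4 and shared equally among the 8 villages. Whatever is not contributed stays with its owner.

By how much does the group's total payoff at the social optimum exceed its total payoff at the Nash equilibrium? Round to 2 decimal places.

The private return per contributed unit is 4.4/8 = 0.5500 < 1 for every player regardless of endowment, so the Nash equilibrium is zero contribution and the group total is Σ E_j = 38 + 55 + 17 + 23 + 53 + 31 + 50 + 24 = 291.
Each contributed unit returns 4.400 to the group, so the social optimum is full contribution by everyone: group total = 4.400 × 291 = 1280.40.
Efficiency loss = (4.400 − 1) × 291 = 989.40.

989.40 thousand dollars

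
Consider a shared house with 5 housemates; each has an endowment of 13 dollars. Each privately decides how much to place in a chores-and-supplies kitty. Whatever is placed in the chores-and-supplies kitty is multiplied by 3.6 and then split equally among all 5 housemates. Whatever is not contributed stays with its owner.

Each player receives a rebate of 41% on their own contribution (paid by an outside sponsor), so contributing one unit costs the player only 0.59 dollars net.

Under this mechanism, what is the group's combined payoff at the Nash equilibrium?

Under the mechanism each unit contributed yields (3.6/5) / 0.59 = 1.2203 back to its contributor per unit of net cost, which exceeds 1, making full contribution the dominant choice for everyone.
So the Nash equilibrium is full contribution by all 5; the group earns 5 × (13 × 0.41 + 3.6 × 13) = 260.65.

260.65 dollars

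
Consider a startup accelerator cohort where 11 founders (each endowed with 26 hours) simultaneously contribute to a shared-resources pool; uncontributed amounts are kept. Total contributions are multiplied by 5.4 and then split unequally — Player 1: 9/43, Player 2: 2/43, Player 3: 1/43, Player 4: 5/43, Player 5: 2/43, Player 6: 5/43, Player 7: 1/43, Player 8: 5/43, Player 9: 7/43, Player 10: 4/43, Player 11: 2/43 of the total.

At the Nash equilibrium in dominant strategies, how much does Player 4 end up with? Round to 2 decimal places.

A player with share s gets back 5.4·s per unit contributed, so full contribution is dominant for anyone with s > 1/5.4 = 0.1852 and zero contribution is dominant for anyone below.
Only Player 1 (9/43) clears that bar, contributing 26; the remaining 10 contribute 0. Total contributed: 26.
Player 4 keeps 26 and receives 5.4 × 26 × 5/43 = 16.33 from the shared-resources pool, for a payoff of 42.33.

42.33 hours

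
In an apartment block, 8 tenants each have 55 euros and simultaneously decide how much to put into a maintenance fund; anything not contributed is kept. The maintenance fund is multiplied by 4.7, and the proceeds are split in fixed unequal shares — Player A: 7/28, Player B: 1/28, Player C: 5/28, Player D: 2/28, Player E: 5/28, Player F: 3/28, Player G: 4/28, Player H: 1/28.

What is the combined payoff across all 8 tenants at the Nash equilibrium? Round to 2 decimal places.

643.50 euros

A player with share s gets back 4.7·s per unit contributed, so full contribution is dominant for anyone with s > 1/4.7 = 0.2128 and zero contribution is dominant for anyone below.
The only share above 0.2128 is Player A's 7/28, contributing 55; the remaining 7 contribute 0. Total contributed: 55.
The maintenance fund pays out 4.7 × 55 = 258.50 in total (split across the unequal shares, but the aggregate is all that matters for the group sum).
The 7 free-riders keep 55 each, adding 385. Group total = 385 + 258.50 = 643.50.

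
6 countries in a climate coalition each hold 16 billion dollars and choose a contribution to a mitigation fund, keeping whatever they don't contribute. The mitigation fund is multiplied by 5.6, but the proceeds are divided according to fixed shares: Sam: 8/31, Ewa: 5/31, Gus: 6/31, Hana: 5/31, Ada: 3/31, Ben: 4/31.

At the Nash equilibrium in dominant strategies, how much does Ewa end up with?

44.90 billion dollars

Each unit j contributes comes back to j as 5.6 × (j's share), so j prefers to contribute only if that share exceeds 1/5.6 = 0.1786; otherwise keeping the unit dominates.
Sam and Gus are above the threshold, contributing 16 each; the remaining 4 contribute 0. Total contributed: 32.
Ewa keeps 16 and receives 5.6 × 32 × 5/31 = 28.90 from the mitigation fund, for a payoff of 44.90.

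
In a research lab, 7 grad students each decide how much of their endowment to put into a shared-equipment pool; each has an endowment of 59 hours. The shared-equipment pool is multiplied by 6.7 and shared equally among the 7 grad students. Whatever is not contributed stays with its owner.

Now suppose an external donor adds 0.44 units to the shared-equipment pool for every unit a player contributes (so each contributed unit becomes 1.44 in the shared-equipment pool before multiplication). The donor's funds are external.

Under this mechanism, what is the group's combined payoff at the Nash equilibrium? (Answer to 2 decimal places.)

With the mechanism, a contributed unit returns 6.7 × 1.44 / 7 = 1.3783 per unit of net cost to the contributor — now above 1 — so contributing fully is weakly dominant for every player.
At the Nash equilibrium everyone contributes 59. Group total payoff = 6.7 × 1.44 × 413 = 3984.62.

3984.62 hours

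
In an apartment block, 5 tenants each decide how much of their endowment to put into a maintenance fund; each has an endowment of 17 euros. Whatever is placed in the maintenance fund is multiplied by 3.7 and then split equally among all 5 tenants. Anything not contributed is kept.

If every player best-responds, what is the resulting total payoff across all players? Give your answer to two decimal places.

Each contributed unit returns 3.7/5 = 0.7400 to its contributor — below 1 — so contributing 0 is dominant for every player. At the Nash equilibrium everyone keeps their 17, and the group total is 5 × 17 = 85.

85.00 euros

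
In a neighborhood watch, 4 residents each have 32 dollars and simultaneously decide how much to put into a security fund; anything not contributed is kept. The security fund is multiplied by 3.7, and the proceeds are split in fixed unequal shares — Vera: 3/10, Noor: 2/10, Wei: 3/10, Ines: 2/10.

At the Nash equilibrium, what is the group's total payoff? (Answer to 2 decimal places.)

For player j, contributing a unit is worthwhile iff 3.7 × (j's share) ≥ 1, i.e. iff j's share is at least 0.2703.
Vera and Wei are above the threshold, contributing 32 each; the remaining 2 contribute 0. Total contributed: 64.
The security fund pays out 3.7 × 64 = 236.80 in total (split across the unequal shares, but the aggregate is all that matters for the group sum).
The 2 free-riders keep 32 each, adding 64. Group total = 64 + 236.80 = 300.80.

300.80 dollars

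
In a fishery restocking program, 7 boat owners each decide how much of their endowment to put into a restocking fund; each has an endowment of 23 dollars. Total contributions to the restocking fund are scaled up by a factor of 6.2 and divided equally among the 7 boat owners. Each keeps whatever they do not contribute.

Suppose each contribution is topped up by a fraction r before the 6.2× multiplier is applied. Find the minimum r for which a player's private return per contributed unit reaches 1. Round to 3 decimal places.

0.129

With matching at rate r, one contributed unit becomes (1 + r) in the restocking fund and returns 6.2 × (1 + r) / 7 to the contributor.
Setting this equal to 1: 1 + r = 7/6.2 = 1.1290.
So the minimum matching rate is r = 1.1290 − 1 = 0.129.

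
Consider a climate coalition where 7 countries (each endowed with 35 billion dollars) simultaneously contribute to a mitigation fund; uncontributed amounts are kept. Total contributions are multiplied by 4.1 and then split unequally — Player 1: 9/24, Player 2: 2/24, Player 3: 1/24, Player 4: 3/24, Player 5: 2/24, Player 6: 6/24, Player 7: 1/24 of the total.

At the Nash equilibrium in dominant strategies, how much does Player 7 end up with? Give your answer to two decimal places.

For player j, contributing a unit is worthwhile iff 4.1 × (j's share) ≥ 1, i.e. iff j's share is at least 0.2439.
Player 1 and Player 6 clear that bar, contributing 35 each; the remaining 5 contribute 0. Total contributed: 70.
Player 7 keeps 35 and receives 4.1 × 70 × 1/24 = 11.96 from the mitigation fund, for a payoff of 46.96.

46.96 billion dollars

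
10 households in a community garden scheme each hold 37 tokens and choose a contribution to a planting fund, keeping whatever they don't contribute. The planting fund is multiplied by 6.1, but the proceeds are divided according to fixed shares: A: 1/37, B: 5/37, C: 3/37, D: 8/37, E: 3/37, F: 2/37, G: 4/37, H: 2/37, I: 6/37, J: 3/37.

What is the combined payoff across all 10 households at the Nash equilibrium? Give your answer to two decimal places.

A player with share s gets back 6.1·s per unit contributed, so full contribution is dominant for anyone with s > 1/6.1 = 0.1639 and zero contribution is dominant for anyone below.
D alone (share 8/37) is above the threshold, contributing 37; the remaining 9 contribute 0. Total contributed: 37.
The planting fund pays out 6.1 × 37 = 225.70 in total (split across the unequal shares, but the aggregate is all that matters for the group sum).
The 9 free-riders keep 37 each, adding 333. Group total = 333 + 225.70 = 558.70.

558.70 tokens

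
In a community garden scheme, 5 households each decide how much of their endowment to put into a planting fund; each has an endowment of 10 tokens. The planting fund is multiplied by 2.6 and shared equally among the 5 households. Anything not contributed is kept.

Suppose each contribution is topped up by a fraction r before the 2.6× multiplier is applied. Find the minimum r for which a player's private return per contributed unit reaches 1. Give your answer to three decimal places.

With matching at rate r, one contributed unit becomes (1 + r) in the planting fund and returns 2.6 × (1 + r) / 5 to the contributor.
Setting this equal to 1: 1 + r = 5/2.6 = 1.9231.
So the minimum matching rate is r = 1.9231 − 1 = 0.923.

0.923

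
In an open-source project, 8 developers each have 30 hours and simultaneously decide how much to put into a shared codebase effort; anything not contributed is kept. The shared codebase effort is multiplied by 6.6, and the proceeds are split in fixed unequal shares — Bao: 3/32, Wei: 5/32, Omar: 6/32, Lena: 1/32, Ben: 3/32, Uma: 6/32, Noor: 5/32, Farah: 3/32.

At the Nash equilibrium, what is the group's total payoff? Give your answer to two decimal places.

Player j's private return per contributed unit is 6.6 × (j's share). Contributing is weakly dominant for j when that share is at least 1/6.6 = 0.1515, and contributing 0 is dominant otherwise.
Wei, Omar, Uma and Noor are above the threshold, contributing 30 each; the remaining 4 contribute 0. Total contributed: 120.
The shared codebase effort pays out 6.6 × 120 = 792.00 in total (split across the unequal shares, but the aggregate is all that matters for the group sum).
The 4 free-riders keep 30 each, adding 120. Group total = 120 + 792.00 = 912.00.

912.00 hours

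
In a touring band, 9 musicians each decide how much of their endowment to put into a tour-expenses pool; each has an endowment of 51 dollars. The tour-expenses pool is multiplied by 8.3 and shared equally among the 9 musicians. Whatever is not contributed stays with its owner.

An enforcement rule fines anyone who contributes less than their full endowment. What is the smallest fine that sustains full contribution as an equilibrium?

3.97 dollars

Given the others contribute fully, the best deviation is to contribute 0 (any partial contribution still incurs the fine and gives up units whose private return 0.9222 is below 1).
Deviating from 51 to 0 saves 51 dollars but forfeits the deviator's share of the drop in the tour-expenses pool: 8.3/9 × 51 = 47.03.
So the deviation gain is 51 − 47.03 = 3.97, and the fine must be at least 3.97 dollars to wipe it out.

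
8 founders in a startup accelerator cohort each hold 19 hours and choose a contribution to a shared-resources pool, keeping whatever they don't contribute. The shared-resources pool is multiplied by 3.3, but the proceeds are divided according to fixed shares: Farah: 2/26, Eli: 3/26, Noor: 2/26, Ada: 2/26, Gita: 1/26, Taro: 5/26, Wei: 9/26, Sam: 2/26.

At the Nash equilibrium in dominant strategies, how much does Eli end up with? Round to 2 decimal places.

26.23 hours

Each unit j contributes comes back to j as 3.3 × (j's share), so j prefers to contribute only if that share exceeds 1/3.3 = 0.3030; otherwise keeping the unit dominates.
Wei alone (share 9/26) is above the threshold, contributing 19; the remaining 7 contribute 0. Total contributed: 19.
Eli keeps 19 and receives 3.3 × 19 × 3/26 = 7.23 from the shared-resources pool, for a payoff of 26.23.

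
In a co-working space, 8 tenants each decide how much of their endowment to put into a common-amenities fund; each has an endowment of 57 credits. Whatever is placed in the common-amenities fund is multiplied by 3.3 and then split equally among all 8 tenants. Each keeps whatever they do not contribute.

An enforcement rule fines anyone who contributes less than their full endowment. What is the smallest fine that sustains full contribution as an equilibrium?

Given the others contribute fully, the best deviation is to contribute 0 (any partial contribution still incurs the fine and gives up units whose private return 0.4125 is below 1).
Deviating from 57 to 0 saves 57 credits but forfeits the deviator's share of the drop in the common-amenities fund: 3.3/8 × 57 = 23.51.
So the deviation gain is 57 − 23.51 = 33.49, and the fine must be at least 33.49 credits to wipe it out.

33.49 credits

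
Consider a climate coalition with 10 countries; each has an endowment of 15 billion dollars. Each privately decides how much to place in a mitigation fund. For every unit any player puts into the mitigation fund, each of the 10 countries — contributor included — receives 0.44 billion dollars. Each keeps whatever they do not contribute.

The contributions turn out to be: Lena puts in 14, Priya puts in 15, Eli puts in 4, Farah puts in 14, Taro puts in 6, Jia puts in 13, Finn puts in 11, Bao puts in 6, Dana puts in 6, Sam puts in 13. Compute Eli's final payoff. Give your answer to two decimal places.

55.88 billion dollars

Total contributed: 14 + 15 + 4 + 14 + 6 + 13 + 11 + 6 + 6 + 13 = 102.
Each receives 0.44 × 102 = 44.88 from the mitigation fund.
Eli keeps 15 − 4 = 11, so Eli's payoff is 11 + 44.88 = 55.88.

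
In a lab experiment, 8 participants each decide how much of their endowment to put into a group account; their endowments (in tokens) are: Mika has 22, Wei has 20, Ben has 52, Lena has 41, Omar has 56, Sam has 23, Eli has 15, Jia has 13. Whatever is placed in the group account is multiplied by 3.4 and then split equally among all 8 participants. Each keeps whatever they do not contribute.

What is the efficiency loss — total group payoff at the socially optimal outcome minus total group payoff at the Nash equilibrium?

The private return per contributed unit is 3.4/8 = 0.4250 < 1 for every player regardless of endowment, so the Nash equilibrium is zero contribution and the group total is Σ E_j = 22 + 20 + 52 + 41 + 56 + 23 + 15 + 13 = 242.
Each contributed unit returns 3.400 to the group, so the social optimum is full contribution by everyone: group total = 3.400 × 242 = 822.80.
Efficiency loss = (3.400 − 1) × 242 = 580.80.

580.80 tokens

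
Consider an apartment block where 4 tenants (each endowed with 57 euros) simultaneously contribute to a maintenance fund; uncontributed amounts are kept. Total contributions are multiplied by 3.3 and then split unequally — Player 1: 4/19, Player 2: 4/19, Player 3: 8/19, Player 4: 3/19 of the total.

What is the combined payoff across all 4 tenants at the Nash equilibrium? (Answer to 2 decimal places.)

Player j's private return per contributed unit is 3.3 × (j's share). Contributing is weakly dominant for j when that share is at least 1/3.3 = 0.3030, and contributing 0 is dominant otherwise.
Player 3 alone (share 8/19) is above the threshold, contributing 57; the remaining 3 contribute 0. Total contributed: 57.
The maintenance fund pays out 3.3 × 57 = 188.10 in total (split across the unequal shares, but the aggregate is all that matters for the group sum).
The 3 free-riders keep 57 each, adding 171. Group total = 171 + 188.10 = 359.10.

359.10 euros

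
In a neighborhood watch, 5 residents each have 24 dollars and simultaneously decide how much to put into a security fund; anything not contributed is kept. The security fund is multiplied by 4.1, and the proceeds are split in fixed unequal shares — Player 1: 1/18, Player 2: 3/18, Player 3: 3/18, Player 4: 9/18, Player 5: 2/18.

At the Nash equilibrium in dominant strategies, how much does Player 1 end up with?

29.47 dollars

Each unit j contributes comes back to j as 4.1 × (j's share), so j prefers to contribute only if that share exceeds 1/4.1 = 0.2439; otherwise keeping the unit dominates.
Only Player 4 (9/18) clears that bar, contributing 24; the remaining 4 contribute 0. Total contributed: 24.
Player 1 keeps 24 and receives 4.1 × 24 × 1/18 = 5.47 from the security fund, for a payoff of 29.47.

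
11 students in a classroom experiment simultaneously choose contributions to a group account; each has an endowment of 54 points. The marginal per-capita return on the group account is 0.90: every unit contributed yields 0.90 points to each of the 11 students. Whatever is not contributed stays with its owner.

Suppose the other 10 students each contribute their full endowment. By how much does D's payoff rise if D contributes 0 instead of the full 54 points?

5.40 points

Switching from a contribution of 54 to 0 lets D keep an extra 54 points, but lowers the group account by 54, which costs D their own share of that drop: 0.90 × 54 = 48.60.
Net gain = 54 − 48.60 = 5.40. The private return per contributed unit (0.90) is below 1, so free-riding is indeed the best response regardless of what the others do.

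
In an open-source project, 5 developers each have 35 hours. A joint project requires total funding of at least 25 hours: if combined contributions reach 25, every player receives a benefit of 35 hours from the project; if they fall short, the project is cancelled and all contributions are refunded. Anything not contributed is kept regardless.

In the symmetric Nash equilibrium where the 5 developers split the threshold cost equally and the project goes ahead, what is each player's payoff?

Equal share of the threshold: 25/5 = 5.
At this profile no one gains by cutting their contribution: any cut drops the total below 25, the project is cancelled, contributions are refunded, and the deviator ends with 35, which is less than 35 − 5 + 35 = 65. Contributing more than 5 just wastes the excess. So contributing exactly 5 is a best response.
Each player's payoff: 35 − 5 + 35 = 65.

65 hours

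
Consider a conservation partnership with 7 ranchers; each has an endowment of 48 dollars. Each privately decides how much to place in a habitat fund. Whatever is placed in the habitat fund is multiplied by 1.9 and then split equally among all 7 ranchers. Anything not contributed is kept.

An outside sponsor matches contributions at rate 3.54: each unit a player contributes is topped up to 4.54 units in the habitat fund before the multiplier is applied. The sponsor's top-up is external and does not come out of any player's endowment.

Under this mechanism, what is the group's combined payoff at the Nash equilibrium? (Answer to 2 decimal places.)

The effective private return per unit is now 1.9 × 4.54 / 7 = 1.2323 > 1, so every player's dominant strategy flips to full contribution.
So the Nash equilibrium is full contribution by all 7; the group earns 1.9 × 4.54 × 336 = 2898.34.

2898.34 dollars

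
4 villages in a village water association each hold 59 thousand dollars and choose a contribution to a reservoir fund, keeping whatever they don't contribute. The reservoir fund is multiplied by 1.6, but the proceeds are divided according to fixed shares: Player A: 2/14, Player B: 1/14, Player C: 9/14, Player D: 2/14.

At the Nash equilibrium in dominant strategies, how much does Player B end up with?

A player with share s gets back 1.6·s per unit contributed, so full contribution is dominant for anyone with s > 1/1.6 = 0.6250 and zero contribution is dominant for anyone below.
Only Player C (9/14) clears that bar, contributing 59; the remaining 3 contribute 0. Total contributed: 59.
Player B keeps 59 and receives 1.6 × 59 × 1/14 = 6.74 from the reservoir fund, for a payoff of 65.74.

65.74 thousand dollars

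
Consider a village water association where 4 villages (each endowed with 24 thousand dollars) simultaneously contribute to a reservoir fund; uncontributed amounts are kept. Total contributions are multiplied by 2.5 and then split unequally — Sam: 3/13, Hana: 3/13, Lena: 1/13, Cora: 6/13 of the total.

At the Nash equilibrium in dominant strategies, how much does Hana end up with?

37.85 thousand dollars

For player j, contributing a unit is worthwhile iff 2.5 × (j's share) ≥ 1, i.e. iff j's share is at least 0.4000.
The only share above 0.4000 is Cora's 6/13, contributing 24; the remaining 3 contribute 0. Total contributed: 24.
Hana keeps 24 and receives 2.5 × 24 × 3/13 = 13.85 from the reservoir fund, for a payoff of 37.85.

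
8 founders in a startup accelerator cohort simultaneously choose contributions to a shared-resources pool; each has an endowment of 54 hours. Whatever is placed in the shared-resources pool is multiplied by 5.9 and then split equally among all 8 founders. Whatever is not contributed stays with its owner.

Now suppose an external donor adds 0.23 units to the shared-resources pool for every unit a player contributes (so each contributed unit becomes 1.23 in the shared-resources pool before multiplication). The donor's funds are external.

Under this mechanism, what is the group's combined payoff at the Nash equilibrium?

432.00 hours

With the mechanism, a contributed unit returns 5.9 × 1.23 / 8 = 0.9071 per unit of net cost — still below 1 — so contributing 0 remains dominant for every player.
At the Nash equilibrium no one contributes; group total payoff = 8 × 54 = 432.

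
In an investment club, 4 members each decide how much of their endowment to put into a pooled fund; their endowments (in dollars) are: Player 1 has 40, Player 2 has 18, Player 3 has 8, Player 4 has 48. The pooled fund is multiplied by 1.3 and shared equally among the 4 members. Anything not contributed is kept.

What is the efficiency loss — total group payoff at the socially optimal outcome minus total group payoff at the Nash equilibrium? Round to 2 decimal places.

34.20 dollars

The private return per contributed unit is 1.3/4 = 0.3250 < 1 for every player regardless of endowment, so the Nash equilibrium is zero contribution and the group total is Σ E_j = 40 + 18 + 8 + 48 = 114.
Each contributed unit returns 1.300 to the group, so the social optimum is full contribution by everyone: group total = 1.300 × 114 = 148.20.
Efficiency loss = (1.300 − 1) × 114 = 34.20.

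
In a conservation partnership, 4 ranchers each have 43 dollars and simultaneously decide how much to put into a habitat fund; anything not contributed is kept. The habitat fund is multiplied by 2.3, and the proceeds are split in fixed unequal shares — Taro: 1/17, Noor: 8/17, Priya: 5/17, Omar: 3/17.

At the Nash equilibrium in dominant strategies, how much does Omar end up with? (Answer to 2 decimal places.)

For player j, contributing a unit is worthwhile iff 2.3 × (j's share) ≥ 1, i.e. iff j's share is at least 0.4348.
Noor alone (share 8/17) is above the threshold, contributing 43; the remaining 3 contribute 0. Total contributed: 43.
Omar keeps 43 and receives 2.3 × 43 × 3/17 = 17.45 from the habitat fund, for a payoff of 60.45.

60.45 dollars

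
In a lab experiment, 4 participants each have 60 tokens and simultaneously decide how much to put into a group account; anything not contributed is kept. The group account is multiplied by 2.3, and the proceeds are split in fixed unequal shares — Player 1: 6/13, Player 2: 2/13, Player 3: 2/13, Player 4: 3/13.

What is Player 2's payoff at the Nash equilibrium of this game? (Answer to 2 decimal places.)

Each unit j contributes comes back to j as 2.3 × (j's share), so j prefers to contribute only if that share exceeds 1/2.3 = 0.4348; otherwise keeping the unit dominates.
The only share above 0.4348 is Player 1's 6/13, contributing 60; the remaining 3 contribute 0. Total contributed: 60.
Player 2 keeps 60 and receives 2.3 × 60 × 2/13 = 21.23 from the group account, for a payoff of 81.23.

81.23 tokens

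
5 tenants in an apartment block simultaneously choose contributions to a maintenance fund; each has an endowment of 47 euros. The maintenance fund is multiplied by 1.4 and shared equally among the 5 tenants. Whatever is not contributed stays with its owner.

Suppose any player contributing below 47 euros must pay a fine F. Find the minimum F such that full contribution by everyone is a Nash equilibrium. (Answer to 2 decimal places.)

Given the others contribute fully, the best deviation is to contribute 0 (any partial contribution still incurs the fine and gives up units whose private return 0.2800 is below 1).
Deviating from 47 to 0 saves 47 euros but forfeits the deviator's share of the drop in the maintenance fund: 1.4/5 × 47 = 13.16.
So the deviation gain is 47 − 13.16 = 33.84, and the fine must be at least 33.84 euros to wipe it out.

33.84 euros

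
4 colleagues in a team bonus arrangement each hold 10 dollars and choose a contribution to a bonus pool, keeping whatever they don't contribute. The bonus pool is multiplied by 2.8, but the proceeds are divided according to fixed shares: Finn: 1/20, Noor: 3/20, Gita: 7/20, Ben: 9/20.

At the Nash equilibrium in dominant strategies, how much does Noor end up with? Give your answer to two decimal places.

For player j, contributing a unit is worthwhile iff 2.8 × (j's share) ≥ 1, i.e. iff j's share is at least 0.3571.
Only Ben (9/20) clears that bar, contributing 10; the remaining 3 contribute 0. Total contributed: 10.
Noor keeps 10 and receives 2.8 × 10 × 3/20 = 4.20 from the bonus pool, for a payoff of 14.20.

14.20 dollars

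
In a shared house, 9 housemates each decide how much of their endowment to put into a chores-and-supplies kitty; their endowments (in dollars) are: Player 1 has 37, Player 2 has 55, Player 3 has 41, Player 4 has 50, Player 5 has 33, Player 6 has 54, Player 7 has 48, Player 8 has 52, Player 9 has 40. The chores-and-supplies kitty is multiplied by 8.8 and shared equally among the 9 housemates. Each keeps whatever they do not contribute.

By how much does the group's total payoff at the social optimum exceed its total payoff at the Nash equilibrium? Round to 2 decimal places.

The private return per contributed unit is 8.8/9 = 0.9778 < 1 for every player regardless of endowment, so the Nash equilibrium is zero contribution and the group total is Σ E_j = 37 + 55 + 41 + 50 + 33 + 54 + 48 + 52 + 40 = 410.
Each contributed unit returns 8.800 to the group, so the social optimum is full contribution by everyone: group total = 8.800 × 410 = 3608.00.
Efficiency loss = (8.800 − 1) × 410 = 3198.00.

3198.00 dollars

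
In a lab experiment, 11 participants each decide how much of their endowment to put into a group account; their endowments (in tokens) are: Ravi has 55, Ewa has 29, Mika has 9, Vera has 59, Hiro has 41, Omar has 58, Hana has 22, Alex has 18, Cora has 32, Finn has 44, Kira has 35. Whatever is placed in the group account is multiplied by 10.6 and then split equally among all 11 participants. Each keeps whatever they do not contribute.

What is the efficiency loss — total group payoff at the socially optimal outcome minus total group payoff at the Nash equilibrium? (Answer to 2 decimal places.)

3859.20 tokens

The private return per contributed unit is 10.6/11 = 0.9636 < 1 for every player regardless of endowment, so the Nash equilibrium is zero contribution and the group total is Σ E_j = 55 + 29 + 9 + 59 + 41 + 58 + 22 + 18 + 32 + 44 + 35 = 402.
Each contributed unit returns 10.600 to the group, so the social optimum is full contribution by everyone: group total = 10.600 × 402 = 4261.20.
Efficiency loss = (10.600 − 1) × 402 = 3859.20.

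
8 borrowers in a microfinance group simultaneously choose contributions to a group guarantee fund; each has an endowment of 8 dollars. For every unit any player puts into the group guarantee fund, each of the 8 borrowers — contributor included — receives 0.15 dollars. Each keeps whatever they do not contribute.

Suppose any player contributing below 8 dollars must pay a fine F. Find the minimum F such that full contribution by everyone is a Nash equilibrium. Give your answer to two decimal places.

Given the others contribute fully, the best deviation is to contribute 0 (any partial contribution still incurs the fine and gives up units whose private return 0.15 is below 1).
Deviating from 8 to 0 saves 8 dollars but forfeits the deviator's share of the drop in the group guarantee fund: 0.15 × 8 = 1.20.
So the deviation gain is 8 − 1.20 = 6.80, and the fine must be at least 6.80 dollars to wipe it out.

6.80 dollars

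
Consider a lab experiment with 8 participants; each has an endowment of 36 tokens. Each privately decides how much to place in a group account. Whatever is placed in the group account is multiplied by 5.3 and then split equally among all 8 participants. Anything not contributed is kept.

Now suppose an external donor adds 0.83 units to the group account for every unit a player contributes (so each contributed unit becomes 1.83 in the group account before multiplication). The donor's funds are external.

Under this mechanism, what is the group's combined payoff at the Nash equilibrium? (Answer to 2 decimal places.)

Under the mechanism each unit contributed yields 5.3 × 1.83 / 8 = 1.2124 back to its contributor per unit of net cost, which exceeds 1, making full contribution the dominant choice for everyone.
At the Nash equilibrium everyone contributes 36. Group total payoff = 5.3 × 1.83 × 288 = 2793.31.

2793.31 tokens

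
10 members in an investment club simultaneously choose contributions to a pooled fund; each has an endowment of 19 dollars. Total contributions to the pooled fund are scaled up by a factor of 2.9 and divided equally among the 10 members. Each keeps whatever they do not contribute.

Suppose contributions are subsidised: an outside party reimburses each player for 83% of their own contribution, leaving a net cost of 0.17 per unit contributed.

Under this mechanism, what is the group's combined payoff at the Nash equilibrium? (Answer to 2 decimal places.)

Under the mechanism each unit contributed yields (2.9/10) / 0.17 = 1.7059 back to its contributor per unit of net cost, which exceeds 1, making full contribution the dominant choice for everyone.
At the Nash equilibrium everyone contributes 19. Group total payoff = 10 × (19 × 0.83 + 2.9 × 19) = 708.70.

708.70 dollars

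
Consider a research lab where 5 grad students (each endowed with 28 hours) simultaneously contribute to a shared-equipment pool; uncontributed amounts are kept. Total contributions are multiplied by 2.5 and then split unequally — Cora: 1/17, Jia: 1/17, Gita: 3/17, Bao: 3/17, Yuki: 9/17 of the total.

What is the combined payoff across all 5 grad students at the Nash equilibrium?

Player j's private return per contributed unit is 2.5 × (j's share). Contributing is weakly dominant for j when that share is at least 1/2.5 = 0.4000, and contributing 0 is dominant otherwise.
The only share above 0.4000 is Yuki's 9/17, contributing 28; the remaining 4 contribute 0. Total contributed: 28.
The shared-equipment pool pays out 2.5 × 28 = 70.00 in total (split across the unequal shares, but the aggregate is all that matters for the group sum).
The 4 free-riders keep 28 each, adding 112. Group total = 112 + 70.00 = 182.00.

182.00 hours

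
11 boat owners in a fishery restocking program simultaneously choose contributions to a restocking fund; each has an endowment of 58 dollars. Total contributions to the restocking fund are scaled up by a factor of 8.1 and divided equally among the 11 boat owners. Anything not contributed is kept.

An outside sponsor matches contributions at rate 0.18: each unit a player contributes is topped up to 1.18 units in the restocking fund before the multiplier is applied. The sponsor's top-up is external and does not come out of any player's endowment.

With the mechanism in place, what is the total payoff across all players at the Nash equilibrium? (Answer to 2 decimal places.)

638.00 dollars

The effective private return is 8.1 × 1.18 / 11 = 0.8689, which is still under 1, so the mechanism doesn't change anyone's dominant strategy: zero contribution.
Everyone keeps their endowment and the group total is 11 × 58 = 638.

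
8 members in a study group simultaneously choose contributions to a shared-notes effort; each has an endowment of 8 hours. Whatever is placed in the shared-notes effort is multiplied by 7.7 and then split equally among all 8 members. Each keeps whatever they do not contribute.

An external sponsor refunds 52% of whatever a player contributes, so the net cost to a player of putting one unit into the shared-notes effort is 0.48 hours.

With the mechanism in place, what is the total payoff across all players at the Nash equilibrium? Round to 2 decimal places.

Under the mechanism each unit contributed yields (7.7/8) / 0.48 = 2.0052 back to its contributor per unit of net cost, which exceeds 1, making full contribution the dominant choice for everyone.
At the Nash equilibrium everyone contributes 8. Group total payoff = 8 × (8 × 0.52 + 7.7 × 8) = 526.08.

526.08 hours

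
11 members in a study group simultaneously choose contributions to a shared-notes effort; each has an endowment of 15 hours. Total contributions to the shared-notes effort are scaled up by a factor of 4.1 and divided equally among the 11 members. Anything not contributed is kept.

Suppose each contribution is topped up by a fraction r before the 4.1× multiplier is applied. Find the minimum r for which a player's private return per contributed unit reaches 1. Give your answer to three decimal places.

1.683

With matching at rate r, one contributed unit becomes (1 + r) in the shared-notes effort and returns 4.1 × (1 + r) / 11 to the contributor.
Setting this equal to 1: 1 + r = 11/4.1 = 2.6829.
So the minimum matching rate is r = 2.6829 − 1 = 1.683.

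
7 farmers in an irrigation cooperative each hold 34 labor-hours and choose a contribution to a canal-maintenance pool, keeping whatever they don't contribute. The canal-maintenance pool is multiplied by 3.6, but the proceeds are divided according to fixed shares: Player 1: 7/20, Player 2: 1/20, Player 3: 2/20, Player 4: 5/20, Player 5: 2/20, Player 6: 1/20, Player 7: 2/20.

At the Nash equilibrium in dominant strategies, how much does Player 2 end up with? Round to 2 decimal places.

For player j, contributing a unit is worthwhile iff 3.6 × (j's share) ≥ 1, i.e. iff j's share is at least 0.2778.
Player 1 alone (share 7/20) is above the threshold, contributing 34; the remaining 6 contribute 0. Total contributed: 34.
Player 2 keeps 34 and receives 3.6 × 34 × 1/20 = 6.12 from the canal-maintenance pool, for a payoff of 40.12.

40.12 labor-hours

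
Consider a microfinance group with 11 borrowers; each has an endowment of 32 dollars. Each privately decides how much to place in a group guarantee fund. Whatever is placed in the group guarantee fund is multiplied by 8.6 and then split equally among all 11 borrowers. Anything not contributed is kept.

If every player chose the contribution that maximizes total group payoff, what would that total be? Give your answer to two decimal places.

Each contributed unit returns 8.600 to the group as a whole (0.7818 to each of 11 players), which exceeds 1, so the social optimum is full contribution: group total = 8.600 × 352 = 3027.20.

3027.20 dollars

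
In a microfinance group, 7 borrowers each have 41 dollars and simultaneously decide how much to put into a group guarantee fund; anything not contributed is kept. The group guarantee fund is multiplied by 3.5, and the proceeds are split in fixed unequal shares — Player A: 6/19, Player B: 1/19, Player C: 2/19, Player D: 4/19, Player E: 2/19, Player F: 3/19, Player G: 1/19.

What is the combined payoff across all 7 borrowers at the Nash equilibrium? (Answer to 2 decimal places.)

389.50 dollars

Player j's private return per contributed unit is 3.5 × (j's share). Contributing is weakly dominant for j when that share is at least 1/3.5 = 0.2857, and contributing 0 is dominant otherwise.
Only Player A (6/19) clears that bar, contributing 41; the remaining 6 contribute 0. Total contributed: 41.
The group guarantee fund pays out 3.5 × 41 = 143.50 in total (split across the unequal shares, but the aggregate is all that matters for the group sum).
The 6 free-riders keep 41 each, adding 246. Group total = 246 + 143.50 = 389.50.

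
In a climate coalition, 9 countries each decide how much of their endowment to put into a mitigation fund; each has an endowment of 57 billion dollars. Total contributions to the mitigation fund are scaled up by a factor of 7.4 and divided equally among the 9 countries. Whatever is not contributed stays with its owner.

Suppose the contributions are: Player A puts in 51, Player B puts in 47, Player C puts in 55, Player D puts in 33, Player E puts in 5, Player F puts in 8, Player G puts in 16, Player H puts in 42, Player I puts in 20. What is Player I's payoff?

Total contributed: 51 + 47 + 55 + 33 + 5 + 8 + 16 + 42 + 20 = 277.
Each receives 7.4 × 277 / 9 = 227.76 from the mitigation fund.
Player I keeps 57 − 20 = 37, so Player I's payoff is 37 + 227.76 = 264.76.

264.76 billion dollars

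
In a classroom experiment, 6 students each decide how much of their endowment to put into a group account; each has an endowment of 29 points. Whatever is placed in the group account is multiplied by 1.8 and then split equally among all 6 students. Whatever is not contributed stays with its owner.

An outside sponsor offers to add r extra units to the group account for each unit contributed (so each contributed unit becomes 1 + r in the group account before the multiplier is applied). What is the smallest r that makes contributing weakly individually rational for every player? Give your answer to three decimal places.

With matching at rate r, one contributed unit becomes (1 + r) in the group account and returns 1.8 × (1 + r) / 6 to the contributor.
Setting this equal to 1: 1 + r = 6/1.8 = 3.3333.
So the minimum matching rate is r = 3.3333 − 1 = 2.333.

2.333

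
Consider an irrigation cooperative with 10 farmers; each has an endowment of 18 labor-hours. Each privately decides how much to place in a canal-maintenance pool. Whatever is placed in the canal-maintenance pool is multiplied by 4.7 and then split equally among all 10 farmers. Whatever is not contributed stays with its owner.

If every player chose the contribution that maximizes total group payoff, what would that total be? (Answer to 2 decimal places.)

Each contributed unit returns 4.700 to the group as a whole (0.4700 to each of 10 players), which exceeds 1, so the social optimum is full contribution: group total = 4.700 × 180 = 846.00.

846.00 labor-hours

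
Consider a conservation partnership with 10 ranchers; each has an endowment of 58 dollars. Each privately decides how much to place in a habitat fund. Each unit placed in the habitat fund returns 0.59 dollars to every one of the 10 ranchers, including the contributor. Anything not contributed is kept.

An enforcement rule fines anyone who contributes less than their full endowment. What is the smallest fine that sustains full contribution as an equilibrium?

Given the others contribute fully, the best deviation is to contribute 0 (any partial contribution still incurs the fine and gives up units whose private return 0.59 is below 1).
Deviating from 58 to 0 saves 58 dollars but forfeits the deviator's share of the drop in the habitat fund: 0.59 × 58 = 34.22.
So the deviation gain is 58 − 34.22 = 23.78, and the fine must be at least 23.78 dollars to wipe it out.

23.78 dollars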